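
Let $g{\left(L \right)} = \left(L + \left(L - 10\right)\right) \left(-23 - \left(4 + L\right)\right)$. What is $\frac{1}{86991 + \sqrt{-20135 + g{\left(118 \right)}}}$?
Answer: $\frac{28997}{2522495662} - \frac{i \sqrt{52905}}{7567486986} \approx 1.1495 \cdot 10^{-5} - 3.0395 \cdot 10^{-8} i$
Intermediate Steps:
$g{\left(L \right)} = \left(-27 - L\right) \left(-10 + 2 L\right)$ ($g{\left(L \right)} = \left(L + \left(-10 + L\right)\right) \left(-23 - \left(4 + L\right)\right) = \left(-10 + 2 L\right) \left(-27 - L\right) = \left(-27 - L\right) \left(-10 + 2 L\right)$)
$\frac{1}{86991 + \sqrt{-20135 + g{\left(118 \right)}}} = \frac{1}{86991 + \sqrt{-20135 - \left(4922 + 27848\right)}} = \frac{1}{86991 + \sqrt{-20135 - 32770}} = \frac{1}{86991 + \sqrt{-52905}} = \frac{1}{86991 + i \sqrt{52905}}$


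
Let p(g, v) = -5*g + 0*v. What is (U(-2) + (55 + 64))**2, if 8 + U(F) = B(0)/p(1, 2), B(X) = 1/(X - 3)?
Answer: 2775556/225 ≈ 12336.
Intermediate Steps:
B(X) = 1/(-3 + X)
p(g, v) = -5*g (p(g, v) = -5*g + 0 = -5*g)
U(F) = -119/15 (U(F) = -8 + 1/((-3 + 0)*((-5*1))) = -8 + 1/(-3*(-5)) = -8 - 1/3*(-1/5) = -8 + 1/15 = -119/15)
(U(-2) + (55 + 64))**2 = (-119/15 + (55 + 64))**2 = (-119/15 + 119)**2 = (1666/15)**2 = 2775556/225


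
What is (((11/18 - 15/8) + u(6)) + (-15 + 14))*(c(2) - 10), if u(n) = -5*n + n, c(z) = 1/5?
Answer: 92659/360 ≈ 257.39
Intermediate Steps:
c(z) = ⅕
u(n) = -4*n
(((11/18 - 15/8) + u(6)) + (-15 + 14))*(c(2) - 10) = (((11/18 - 15/8) - 4*6) + (-15 + 14))*(⅕ - 10) = (((11*(1/18) - 15*⅛) - 24) - 1)*(-49/5) = (((11/18 - 15/8) - 24) - 1)*(-49/5) = ((-91/72 - 24) - 1)*(-49/5) = (-1819/72 - 1)*(-49/5) = -1891/72*(-49/5) = 92659/360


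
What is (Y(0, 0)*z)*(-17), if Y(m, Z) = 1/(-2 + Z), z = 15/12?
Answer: 85/8 ≈ 10.625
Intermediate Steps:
z = 5/4 (z = 15*(1/12) = 5/4 ≈ 1.2500)
(Y(0, 0)*z)*(-17) = ((5/4)/(-2 + 0))*(-17) = ((5/4)/(-2))*(-17) = -1/2*5/4*(-17) = -5/8*(-17) = 85/8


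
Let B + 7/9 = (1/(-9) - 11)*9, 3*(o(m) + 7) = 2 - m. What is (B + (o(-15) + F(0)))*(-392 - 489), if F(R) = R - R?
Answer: 809639/9 ≈ 89960.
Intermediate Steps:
o(m) = -19/3 - m/3 (o(m) = -7 + (2 - m)/3 = -7 + (⅔ - m/3) = -19/3 - m/3)
F(R) = 0
B = -907/9 (B = -7/9 + (1/(-9) - 11)*9 = -7/9 + (-⅑ - 11)*9 = -7/9 - 100/9*9 = -7/9 - 100 = -907/9 ≈ -100.78)
(B + (o(-15) + F(0)))*(-392 - 489) = (-907/9 + ((-19/3 - ⅓*(-15)) + 0))*(-392 - 489) = (-907/9 + ((-19/3 + 5) + 0))*(-881) = (-907/9 + (-4/3 + 0))*(-881) = (-907/9 - 4/3)*(-881) = -919/9*(-881) = 809639/9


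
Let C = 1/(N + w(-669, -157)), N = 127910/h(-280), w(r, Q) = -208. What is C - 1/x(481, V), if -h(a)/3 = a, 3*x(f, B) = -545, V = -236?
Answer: -31737/2551145 ≈ -0.012440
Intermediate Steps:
x(f, B) = -545/3 (x(f, B) = (⅓)*(-545) = -545/3)
h(a) = -3*a
N = 12791/84 (N = 127910/((-3*(-280))) = 127910/840 = 127910*(1/840) = 12791/84 ≈ 152.27)
C = -84/4681 (C = 1/(12791/84 - 208) = 1/(-4681/84) = -84/4681 ≈ -0.017945)
C - 1/x(481, V) = -84/4681 - 1/(-545/3) = -84/4681 - 1*(-3/545) = -84/4681 + 3/545 = -31737/2551145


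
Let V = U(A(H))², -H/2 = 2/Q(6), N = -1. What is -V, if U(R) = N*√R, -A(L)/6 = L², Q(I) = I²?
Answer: 2/27 ≈ 0.074074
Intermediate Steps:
H = -⅑ (H = -4/(6²) = -4/36 = -2*1/18 = -⅑ ≈ -0.11111)
A(L) = -6*L²
U(R) = -√R
V = -2/27 (V = (-√(-6*(-⅑)²))² = (-√(-6*1/81))² = (-√(-2/27))² = (-I*√6/9)² = -2/27 ≈ -0.074074)
-V = -1*(-2/27) = 2/27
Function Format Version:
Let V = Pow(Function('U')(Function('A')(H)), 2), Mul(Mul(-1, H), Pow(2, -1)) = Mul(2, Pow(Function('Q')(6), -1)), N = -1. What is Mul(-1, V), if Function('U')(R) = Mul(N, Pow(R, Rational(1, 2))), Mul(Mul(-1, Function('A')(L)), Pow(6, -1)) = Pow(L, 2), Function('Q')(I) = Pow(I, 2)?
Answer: Rational(2, 27) ≈ 0.074074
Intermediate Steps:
H = Rational(-1, 9) (H = Mul(-2, Mul(2, Pow(Pow(6, 2), -1))) = Mul(-2, Mul(2, Pow(36, -1))) = Mul(-2, Mul(2, Rational(1, 36))) = Mul(-2, Rational(1, 18)) = Rational(-1, 9) ≈ -0.11111)
Function('A')(L) = Mul(-6, Pow(L, 2))
Function('U')(R) = Mul(-1, Pow(R, Rational(1, 2)))
V = Rational(-2, 27) (V = Pow(Mul(-1, Pow(Mul(-6, Pow(Rational(-1, 9), 2)), Rational(1, 2))), 2) = Pow(Mul(-1, Pow(Mul(-6, Rational(1, 81)), Rational(1, 2))), 2) = Pow(Mul(-1, Pow(Rational(-2, 27), Rational(1, 2))), 2) = Pow(Mul(-1, Mul(Rational(1, 9), I, Pow(6, Rational(1, 2)))), 2) = Pow(Mul(Rational(-1, 9), I, Pow(6, Rational(1, 2))), 2) = Rational(-2, 27) ≈ -0.074074)
Mul(-1, V) = Mul(-1, Rational(-2, 27)) = Rational(2, 27)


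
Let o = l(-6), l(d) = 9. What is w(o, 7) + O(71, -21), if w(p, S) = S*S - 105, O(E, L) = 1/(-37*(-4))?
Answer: -8287/148 ≈ -55.993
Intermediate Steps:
o = 9
O(E, L) = 1/148
w(p, S) = -105 + S² (w(p, S) = S² - 105 = -105 + S²)
w(o, 7) + O(71, -21) = (-105 + 7²) + 1/148 = (-105 + 49) + 1/148 = -56 + 1/148 = -8287/148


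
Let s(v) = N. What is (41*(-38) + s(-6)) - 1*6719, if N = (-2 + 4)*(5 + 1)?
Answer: -8265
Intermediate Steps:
N = 12 (N = 2*6 = 12)
s(v) = 12
(41*(-38) + s(-6)) - 1*6719 = (41*(-38) + 12) - 1*6719 = (-1558 + 12) - 6719 = -1546 - 6719 = -8265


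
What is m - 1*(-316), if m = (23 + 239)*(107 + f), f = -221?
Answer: -29552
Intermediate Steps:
m = -29868 (m = (23 + 239)*(107 - 221) = 262*(-114) = -29868)
m - 1*(-316) = -29868 - 1*(-316) = -29868 + 316 = -29552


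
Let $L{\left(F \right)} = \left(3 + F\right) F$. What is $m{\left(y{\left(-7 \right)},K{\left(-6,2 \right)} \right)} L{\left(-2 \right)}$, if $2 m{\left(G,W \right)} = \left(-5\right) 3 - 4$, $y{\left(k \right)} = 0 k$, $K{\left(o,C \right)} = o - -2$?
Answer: $19$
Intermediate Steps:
$K{\left(o,C \right)} = 2 + o$ ($K{\left(o,C \right)} = o + 2 = 2 + o$)
$y{\left(k \right)} = 0$
$m{\left(G,W \right)} = - \frac{19}{2}$ ($m{\left(G,W \right)} = \frac{\left(-5\right) 3 - 4}{2} = \frac{-15 - 4}{2} = \frac{1}{2} \left(-19\right) = - \frac{19}{2}$)
$L{\left(F \right)} = F \left(3 + F\right)$
$m{\left(y{\left(-7 \right)},K{\left(-6,2 \right)} \right)} L{\left(-2 \right)} = - \frac{19 \left(- 2 \left(3 - 2\right)\right)}{2} = - \frac{19 \left(\left(-2\right) 1\right)}{2} = \left(- \frac{19}{2}\right) \left(-2\right) = 19$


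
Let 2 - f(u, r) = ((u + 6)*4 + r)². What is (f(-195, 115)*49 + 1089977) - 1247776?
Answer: -20290870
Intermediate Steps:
f(u, r) = 2 - (24 + r + 4*u)² (f(u, r) = 2 - ((u + 6)*4 + r)² = 2 - ((6 + u)*4 + r)² = 2 - ((24 + 4*u) + r)² = 2 - (24 + r + 4*u)²)
(f(-195, 115)*49 + 1089977) - 1247776 = ((2 - (24 + 115 + 4*(-195))²)*49 + 1089977) - 1247776 = ((2 - (24 + 115 - 780)²)*49 + 1089977) - 1247776 = ((2 - 1*(-641)²)*49 + 1089977) - 1247776 = ((2 - 1*410881)*49 + 1089977) - 1247776 = ((2 - 410881)*49 + 1089977) - 1247776 = (-410879*49 + 1089977) - 1247776 = (-20133071 + 1089977) - 1247776 = -19043094 - 1247776 = -20290870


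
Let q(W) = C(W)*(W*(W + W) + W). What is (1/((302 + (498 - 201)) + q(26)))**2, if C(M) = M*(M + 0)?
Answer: 1/868860744129 ≈ 1.1509e-12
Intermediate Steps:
C(M) = M**2 (C(M) = M*M = M**2)
q(W) = W**2*(W + 2*W**2) (q(W) = W**2*(W*(W + W) + W) = W**2*(W*(2*W) + W) = W**2*(2*W**2 + W) = W**2*(W + 2*W**2))
(1/((302 + (498 - 201)) + q(26)))**2 = (1/((302 + (498 - 201)) + 26**3*(1 + 2*26)))**2 = (1/((302 + 297) + 17576*(1 + 52)))**2 = (1/(599 + 17576*53))**2 = (1/(599 + 931528))**2 = (1/932127)**2 = 1/868860744129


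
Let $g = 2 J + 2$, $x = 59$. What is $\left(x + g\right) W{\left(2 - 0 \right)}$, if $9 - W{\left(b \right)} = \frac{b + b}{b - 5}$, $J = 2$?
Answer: $\frac{2015}{3} \approx 671.67$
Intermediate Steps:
$W{\left(b \right)} = 9 - \frac{2 b}{-5 + b}$ ($W{\left(b \right)} = 9 - \frac{b + b}{b - 5} = 9 - \frac{2 b}{-5 + b}$)
$g = 6$ ($g = 2 \cdot 2 + 2 = 4 + 2 = 6$)
$\left(x + g\right) W{\left(2 - 0 \right)} = \left(59 + 6\right) \frac{-45 + 7 \left(2 - 0\right)}{-5 + \left(2 - 0\right)} = 65 \frac{-45 + 7 \left(2 + 0\right)}{-5 + \left(2 + 0\right)} = 65 \frac{-45 + 7 \cdot 2}{-5 + 2} = 65 \frac{-45 + 14}{-3} = 65 \left(\left(- \frac{1}{3}\right) \left(-31\right)\right) = 65 \cdot \frac{31}{3} = \frac{2015}{3}$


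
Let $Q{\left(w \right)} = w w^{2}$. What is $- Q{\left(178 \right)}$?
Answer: $-5639752$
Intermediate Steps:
$Q{\left(w \right)} = w^{3}$
$- Q{\left(178 \right)} = - 178^{3} = \left(-1\right) 5639752 = -5639752$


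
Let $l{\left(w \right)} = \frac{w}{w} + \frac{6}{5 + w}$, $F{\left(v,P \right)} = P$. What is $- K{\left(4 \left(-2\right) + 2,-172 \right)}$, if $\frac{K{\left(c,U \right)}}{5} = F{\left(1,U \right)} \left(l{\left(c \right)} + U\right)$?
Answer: $-152220$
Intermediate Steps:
$l{\left(w \right)} = 1 + \frac{6}{5 + w}$
$K{\left(c,U \right)} = 5 U \left(U + \frac{11 + c}{5 + c}\right)$ ($K{\left(c,U \right)} = 5 U \left(\frac{11 + c}{5 + c} + U\right) = 5 U \left(U + \frac{11 + c}{5 + c}\right)$)
$- K{\left(4 \left(-2\right) + 2,-172 \right)} = - \frac{5 \left(-172\right) \left(11 + \left(4 \left(-2\right) + 2\right) - 172 \left(5 + \left(4 \left(-2\right) + 2\right)\right)\right)}{5 + \left(4 \left(-2\right) + 2\right)} = - \frac{5 \left(-172\right) \left(11 + \left(-8 + 2\right) - 172 \left(5 + \left(-8 + 2\right)\right)\right)}{5 + \left(-8 + 2\right)} = - \frac{5 \left(-172\right) \left(11 - 6 - 172 \left(5 - 6\right)\right)}{5 - 6} = - \frac{5 \left(-172\right) \left(11 - 6 - -172\right)}{-1} = - 5 \left(-172\right) \left(-1\right) \left(11 - 6 + 172\right) = - 5 \left(-172\right) \left(-1\right) 177 = \left(-1\right) 152220 = -152220$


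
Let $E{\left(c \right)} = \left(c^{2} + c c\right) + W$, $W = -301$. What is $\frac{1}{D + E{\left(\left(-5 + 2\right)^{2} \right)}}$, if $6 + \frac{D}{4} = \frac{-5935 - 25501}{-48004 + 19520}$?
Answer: $- \frac{7121}{1129287} \approx -0.0063057$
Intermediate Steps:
$E{\left(c \right)} = -301 + 2 c^{2}$ ($E{\left(c \right)} = \left(c^{2} + c c\right) - 301 = \left(c^{2} + c^{2}\right) - 301 = 2 c^{2} - 301 = -301 + 2 c^{2}$)
$D = - \frac{139468}{7121}$ ($D = -24 + 4 \frac{-5935 - 25501}{-48004 + 19520} = -24 + 4 \left(- \frac{31436}{-28484}\right) = -24 + 4 \left(\left(-31436\right) \left(- \frac{1}{28484}\right)\right) = -24 + 4 \cdot \frac{7859}{7121} = -24 + \frac{31436}{7121} = - \frac{139468}{7121} \approx -19.585$)
$\frac{1}{D + E{\left(\left(-5 + 2\right)^{2} \right)}} = \frac{1}{- \frac{139468}{7121} - \left(301 - 2 \left(\left(-5 + 2\right)^{2}\right)^{2}\right)} = \frac{1}{- \frac{139468}{7121} - \left(301 - 2 \left(\left(-3\right)^{2}\right)^{2}\right)} = \frac{1}{- \frac{139468}{7121} - \left(301 - 2 \cdot 9^{2}\right)} = \frac{1}{- \frac{139468}{7121} + \left(-301 + 2 \cdot 81\right)} = \frac{1}{- \frac{139468}{7121} + \left(-301 + 162\right)} = \frac{1}{- \frac{139468}{7121} - 139} = \frac{1}{- \frac{1129287}{7121}} = - \frac{7121}{1129287}$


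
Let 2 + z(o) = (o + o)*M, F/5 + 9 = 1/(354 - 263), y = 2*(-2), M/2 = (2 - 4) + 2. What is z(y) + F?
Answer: -4272/91 ≈ -46.945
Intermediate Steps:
M = 0 (M = 2*((2 - 4) + 2) = 2*(-2 + 2) = 2*0 = 0)
y = -4
F = -4090/91 (F = -45 + 5/(354 - 263) = -45 + 5/91 = -4090/91 ≈ -44.945)
z(o) = -2 (z(o) = -2 + (o + o)*0 = -2 + (2*o)*0 = -2 + 0 = -2)
z(y) + F = -2 - 4090/91 = -4272/91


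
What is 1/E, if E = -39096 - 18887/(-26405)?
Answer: -26405/1032310993 ≈ -2.5579e-5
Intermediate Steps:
E = -1032310993/26405 (E = -39096 - 18887*(-1/26405) = -39096 + 18887/26405 = -1032310993/26405 ≈ -39095.)
1/E = 1/(-1032310993/26405) = -26405/1032310993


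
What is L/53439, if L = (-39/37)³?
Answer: -19773/902281889 ≈ -2.1914e-5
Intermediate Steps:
L = -59319/50653 (L = (-39*1/37)³ = (-39/37)³ = -59319/50653 ≈ -1.1711)
L/53439 = -59319/50653/53439 = -59319/50653*1/53439 = -19773/902281889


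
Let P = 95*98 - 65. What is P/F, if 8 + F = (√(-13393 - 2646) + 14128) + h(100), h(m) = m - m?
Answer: 130539400/199390439 - 9245*I*√16039/199390439 ≈ 0.65469 - 0.0058721*I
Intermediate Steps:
P = 9245 (P = 9310 - 65 = 9245)
h(m) = 0
F = 14120 + I*√16039 (F = -8 + ((√(-13393 - 2646) + 14128) + 0) = -8 + ((√(-16039) + 14128) + 0) = -8 + ((I*√16039 + 14128) + 0) = -8 + ((14128 + I*√16039) + 0) = -8 + (14128 + I*√16039) = 14120 + I*√16039 ≈ 14120.0 + 126.65*I)
P/F = 9245/(14120 + I*√16039)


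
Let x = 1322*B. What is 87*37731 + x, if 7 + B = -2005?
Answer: 622733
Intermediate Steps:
B = -2012 (B = -7 - 2005 = -2012)
x = -2659864 (x = 1322*(-2012) = -2659864)
87*37731 + x = 87*37731 - 2659864 = 3282597 - 2659864 = 622733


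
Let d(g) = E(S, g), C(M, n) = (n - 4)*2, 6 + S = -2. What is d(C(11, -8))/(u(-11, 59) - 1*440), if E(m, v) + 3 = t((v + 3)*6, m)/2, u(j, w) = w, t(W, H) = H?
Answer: 7/381 ≈ 0.018373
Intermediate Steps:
S = -8 (S = -6 - 2 = -8)
C(M, n) = -8 + 2*n (C(M, n) = (-4 + n)*2 = -8 + 2*n)
E(m, v) = -3 + m/2
d(g) = -7 (d(g) = -3 + (1/2)*(-8) = -3 - 4 = -7)
d(C(11, -8))/(u(-11, 59) - 1*440) = -7/(59 - 1*440) = -7/(59 - 440) = -7/(-381) = -7*(-1/381) = 7/381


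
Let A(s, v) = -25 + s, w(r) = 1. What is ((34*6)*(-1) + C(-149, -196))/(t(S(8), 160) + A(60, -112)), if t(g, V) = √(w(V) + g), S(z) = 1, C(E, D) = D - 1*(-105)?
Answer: -10325/1223 + 295*√2/1223 ≈ -8.1012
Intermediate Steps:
C(E, D) = 105 + D (C(E, D) = D + 105 = 105 + D)
t(g, V) = √(1 + g)
((34*6)*(-1) + C(-149, -196))/(t(S(8), 160) + A(60, -112)) = ((34*6)*(-1) + (105 - 196))/(√(1 + 1) + (-25 + 60)) = (204*(-1) - 91)/(√2 + 35) = (-204 - 91)/(35 + √2) = -295/(35 + √2)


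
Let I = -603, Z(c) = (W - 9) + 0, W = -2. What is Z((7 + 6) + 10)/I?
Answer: 11/603 ≈ 0.018242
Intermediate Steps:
Z(c) = -11 (Z(c) = (-2 - 9) + 0 = -11 + 0 = -11)
Z((7 + 6) + 10)/I = -11/(-603) = -11*(-1/603) = 11/603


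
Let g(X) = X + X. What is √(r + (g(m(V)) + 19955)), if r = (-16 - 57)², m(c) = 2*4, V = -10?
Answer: 10*√253 ≈ 159.06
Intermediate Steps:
m(c) = 8
g(X) = 2*X
r = 5329 (r = (-73)² = 5329)
√(r + (g(m(V)) + 19955)) = √(5329 + (2*8 + 19955)) = √(5329 + (16 + 19955)) = √(5329 + 19971) = √25300 = 10*√253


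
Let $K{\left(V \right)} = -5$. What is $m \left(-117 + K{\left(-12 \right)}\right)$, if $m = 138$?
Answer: $-16836$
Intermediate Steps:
$m \left(-117 + K{\left(-12 \right)}\right) = 138 \left(-117 - 5\right) = 138 \left(-122\right) = -16836$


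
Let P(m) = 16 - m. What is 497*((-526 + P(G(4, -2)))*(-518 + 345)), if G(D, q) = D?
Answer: 44194234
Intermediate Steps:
497*((-526 + P(G(4, -2)))*(-518 + 345)) = 497*((-526 + (16 - 1*4))*(-518 + 345)) = 497*((-526 + (16 - 4))*(-173)) = 497*((-526 + 12)*(-173)) = 497*(-514*(-173)) = 497*88922 = 44194234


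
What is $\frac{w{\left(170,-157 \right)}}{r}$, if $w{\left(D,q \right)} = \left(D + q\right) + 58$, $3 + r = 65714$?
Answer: $\frac{71}{65711} \approx 0.0010805$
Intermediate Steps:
$r = 65711$ ($r = -3 + 65714 = 65711$)
$w{\left(D,q \right)} = 58 + D + q$
$\frac{w{\left(170,-157 \right)}}{r} = \frac{58 + 170 - 157}{65711} = 71 \cdot \frac{1}{65711} = \frac{71}{65711}$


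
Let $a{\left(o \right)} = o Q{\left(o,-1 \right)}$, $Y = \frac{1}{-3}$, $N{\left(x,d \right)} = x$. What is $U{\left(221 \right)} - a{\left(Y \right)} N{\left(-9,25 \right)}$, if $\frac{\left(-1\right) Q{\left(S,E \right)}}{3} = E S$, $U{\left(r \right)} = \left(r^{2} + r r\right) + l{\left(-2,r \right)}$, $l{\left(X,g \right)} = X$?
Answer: $97683$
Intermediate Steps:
$U{\left(r \right)} = -2 + 2 r^{2}$ ($U{\left(r \right)} = \left(r^{2} + r r\right) - 2 = \left(r^{2} + r^{2}\right) - 2 = 2 r^{2} - 2 = -2 + 2 r^{2}$)
$Q{\left(S,E \right)} = - 3 E S$
$Y = - \frac{1}{3} \approx -0.33333$
$a{\left(o \right)} = 3 o^{2}$ ($a{\left(o \right)} = o \left(\left(-3\right) \left(-1\right) o\right) = o 3 o = 3 o^{2}$)
$U{\left(221 \right)} - a{\left(Y \right)} N{\left(-9,25 \right)} = \left(-2 + 2 \cdot 221^{2}\right) - 3 \left(- \frac{1}{3}\right)^{2} \left(-9\right) = \left(-2 + 2 \cdot 48841\right) - 3 \cdot \frac{1}{9} \left(-9\right) = \left(-2 + 97682\right) - \frac{1}{3} \left(-9\right) = 97680 - -3 = 97680 + 3 = 97683$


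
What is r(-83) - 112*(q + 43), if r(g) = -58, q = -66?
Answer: 2518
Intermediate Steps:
r(-83) - 112*(q + 43) = -58 - 112*(-66 + 43) = -58 - 112*(-23) = -58 - 1*(-2576) = -58 + 2576 = 2518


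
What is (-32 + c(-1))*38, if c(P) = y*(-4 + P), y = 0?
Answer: -1216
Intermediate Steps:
c(P) = 0 (c(P) = 0*(-4 + P) = 0)
(-32 + c(-1))*38 = (-32 + 0)*38 = -32*38 = -1216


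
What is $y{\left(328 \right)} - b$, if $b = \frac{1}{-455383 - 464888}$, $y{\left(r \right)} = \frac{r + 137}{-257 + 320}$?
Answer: $\frac{15849114}{2147299} \approx 7.381$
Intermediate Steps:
$y{\left(r \right)} = \frac{137}{63} + \frac{r}{63}$ ($y{\left(r \right)} = \frac{137 + r}{63} = \left(137 + r\right) \frac{1}{63} = \frac{137}{63} + \frac{r}{63}$)
$b = - \frac{1}{920271}$ ($b = \frac{1}{-920271} = - \frac{1}{920271} \approx -1.0866 \cdot 10^{-6}$)
$y{\left(328 \right)} - b = \left(\frac{137}{63} + \frac{1}{63} \cdot 328\right) - - \frac{1}{920271} = \left(\frac{137}{63} + \frac{328}{63}\right) + \frac{1}{920271} = \frac{155}{21} + \frac{1}{920271} = \frac{15849114}{2147299}$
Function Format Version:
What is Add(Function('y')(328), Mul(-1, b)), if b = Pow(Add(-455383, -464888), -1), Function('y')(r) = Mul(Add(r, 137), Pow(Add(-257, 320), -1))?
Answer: Rational(15849114, 2147299) ≈ 7.3810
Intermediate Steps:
Function('y')(r) = Add(Rational(137, 63), Mul(Rational(1, 63), r)) (Function('y')(r) = Mul(Add(137, r), Pow(63, -1)) = Mul(Add(137, r), Rational(1, 63)) = Add(Rational(137, 63), Mul(Rational(1, 63), r)))
b = Rational(-1, 920271) (b = Pow(-920271, -1) = Rational(-1, 920271) ≈ -1.0866e-6)
Add(Function('y')(328), Mul(-1, b)) = Add(Add(Rational(137, 63), Mul(Rational(1, 63), 328)), Mul(-1, Rational(-1, 920271))) = Add(Add(Rational(137, 63), Rational(328, 63)), Rational(1, 920271)) = Add(Rational(155, 21), Rational(1, 920271)) = Rational(15849114, 2147299)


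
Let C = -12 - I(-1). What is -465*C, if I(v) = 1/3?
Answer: 5735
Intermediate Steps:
I(v) = 1/3
C = -37/3 (C = -12 - 1*1/3 = -12 - 1/3 = -37/3 ≈ -12.333)
-465*C = -465*(-37/3) = 5735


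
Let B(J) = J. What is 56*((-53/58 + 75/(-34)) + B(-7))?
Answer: -279384/493 ≈ -566.70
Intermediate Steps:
56*((-53/58 + 75/(-34)) + B(-7)) = 56*((-53/58 + 75/(-34)) - 7) = 56*((-53*1/58 + 75*(-1/34)) - 7) = 56*((-53/58 - 75/34) - 7) = 56*(-1538/493 - 7) = 56*(-4989/493) = -279384/493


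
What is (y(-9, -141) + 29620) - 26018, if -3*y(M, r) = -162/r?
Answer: 169276/47 ≈ 3601.6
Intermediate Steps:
y(M, r) = 54/r (y(M, r) = -(-54)/r = 54/r)
(y(-9, -141) + 29620) - 26018 = (54/(-141) + 29620) - 26018 = (54*(-1/141) + 29620) - 26018 = (-18/47 + 29620) - 26018 = 1392122/47 - 26018 = 169276/47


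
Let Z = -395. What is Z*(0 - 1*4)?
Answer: 1580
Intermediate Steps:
Z*(0 - 1*4) = -395*(0 - 1*4) = -395*(0 - 4) = -395*(-4) = 1580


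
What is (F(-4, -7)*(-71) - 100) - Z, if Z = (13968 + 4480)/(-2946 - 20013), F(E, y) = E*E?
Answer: -28358876/22959 ≈ -1235.2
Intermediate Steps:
F(E, y) = E**2
Z = -18448/22959 (Z = 18448/(-22959) = 18448*(-1/22959) = -18448/22959 ≈ -0.80352)
(F(-4, -7)*(-71) - 100) - Z = ((-4)**2*(-71) - 100) - 1*(-18448/22959) = (16*(-71) - 100) + 18448/22959 = (-1136 - 100) + 18448/22959 = -1236 + 18448/22959 = -28358876/22959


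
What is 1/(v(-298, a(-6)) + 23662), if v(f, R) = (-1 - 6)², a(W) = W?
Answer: 1/23711 ≈ 4.2175e-5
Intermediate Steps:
v(f, R) = 49 (v(f, R) = (-7)² = 49)
1/(v(-298, a(-6)) + 23662) = 1/(49 + 23662) = 1/23711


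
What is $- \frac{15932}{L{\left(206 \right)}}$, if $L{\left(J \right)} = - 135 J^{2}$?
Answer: $\frac{3983}{1432215} \approx 0.002781$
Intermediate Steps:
$- \frac{15932}{L{\left(206 \right)}} = - \frac{15932}{\left(-135\right) 206^{2}} = - \frac{15932}{\left(-135\right) 42436} = - \frac{15932}{-5728860} = \left(-15932\right) \left(- \frac{1}{5728860}\right) = \frac{3983}{1432215}$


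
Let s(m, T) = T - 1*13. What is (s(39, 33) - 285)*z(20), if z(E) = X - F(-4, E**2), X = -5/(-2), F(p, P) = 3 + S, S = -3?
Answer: -1325/2 ≈ -662.50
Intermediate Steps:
F(p, P) = 0 (F(p, P) = 3 - 3 = 0)
X = 5/2 (X = -5*(-1/2) = 5/2 ≈ 2.5000)
s(m, T) = -13 + T (s(m, T) = T - 13 = -13 + T)
z(E) = 5/2 (z(E) = 5/2 - 1*0 = 5/2 + 0 = 5/2)
(s(39, 33) - 285)*z(20) = ((-13 + 33) - 285)*(5/2) = (20 - 285)*(5/2) = -265*5/2 = -1325/2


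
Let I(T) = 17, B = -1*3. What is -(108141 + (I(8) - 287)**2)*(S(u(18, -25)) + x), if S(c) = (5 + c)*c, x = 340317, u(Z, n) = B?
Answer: -61610243751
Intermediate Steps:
B = -3
u(Z, n) = -3
S(c) = c*(5 + c)
-(108141 + (I(8) - 287)**2)*(S(u(18, -25)) + x) = -(108141 + (17 - 287)**2)*(-3*(5 - 3) + 340317) = -(108141 + (-270)**2)*(-3*2 + 340317) = -(108141 + 72900)*(-6 + 340317) = -181041*340311 = -1*61610243751 = -61610243751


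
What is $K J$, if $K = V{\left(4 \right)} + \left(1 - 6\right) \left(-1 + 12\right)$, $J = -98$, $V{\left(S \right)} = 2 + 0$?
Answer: $5194$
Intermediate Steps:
$V{\left(S \right)} = 2$
$K = -53$ ($K = 2 + \left(1 - 6\right) \left(-1 + 12\right) = 2 - 55 = -53$)
$K J = \left(-53\right) \left(-98\right) = 5194$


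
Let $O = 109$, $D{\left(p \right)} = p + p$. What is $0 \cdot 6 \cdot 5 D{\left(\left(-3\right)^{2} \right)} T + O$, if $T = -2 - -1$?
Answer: $109$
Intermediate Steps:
$T = -1$ ($T = -2 + 1 = -1$)
$D{\left(p \right)} = 2 p$
$0 \cdot 6 \cdot 5 D{\left(\left(-3\right)^{2} \right)} T + O = 0 \cdot 6 \cdot 5 \cdot 2 \left(-3\right)^{2} \left(-1\right) + 109 = 0 \cdot 5 \cdot 2 \cdot 9 \left(-1\right) + 109 = 0 \cdot 18 \left(-1\right) + 109 = 0 \left(-1\right) + 109 = 0 + 109 = 109$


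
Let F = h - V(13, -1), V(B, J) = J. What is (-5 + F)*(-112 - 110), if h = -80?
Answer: 18648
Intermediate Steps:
F = -79 (F = -80 - 1*(-1) = -80 + 1 = -79)
(-5 + F)*(-112 - 110) = (-5 - 79)*(-112 - 110) = -84*(-222) = 18648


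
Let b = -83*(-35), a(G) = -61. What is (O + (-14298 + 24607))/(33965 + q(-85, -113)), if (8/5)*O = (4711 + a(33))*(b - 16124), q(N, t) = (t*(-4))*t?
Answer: 153629639/68444 ≈ 2244.6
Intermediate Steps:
q(N, t) = -4*t² (q(N, t) = (-4*t)*t = -4*t²)
b = 2905
O = -153670875/4 (O = 5*((4711 - 61)*(2905 - 16124))/8 = 5*(4650*(-13219))/8 = (5/8)*(-61468350) = -153670875/4 ≈ -3.8418e+7)
(O + (-14298 + 24607))/(33965 + q(-85, -113)) = (-153670875/4 + (-14298 + 24607))/(33965 - 4*(-113)²) = (-153670875/4 + 10309)/(33965 - 4*12769) = -153629639/(4*(33965 - 51076)) = -153629639/4/(-17111) = -153629639/4*(-1/17111) = 153629639/68444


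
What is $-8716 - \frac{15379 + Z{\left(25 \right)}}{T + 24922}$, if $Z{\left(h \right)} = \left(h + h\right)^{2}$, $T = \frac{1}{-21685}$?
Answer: $- \frac{4710806693519}{540433569} \approx -8716.7$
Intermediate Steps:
$T = - \frac{1}{21685} \approx -4.6115 \cdot 10^{-5}$
$Z{\left(h \right)} = 4 h^{2}$ ($Z{\left(h \right)} = \left(2 h\right)^{2} = 4 h^{2}$)
$-8716 - \frac{15379 + Z{\left(25 \right)}}{T + 24922} = -8716 - \frac{15379 + 4 \cdot 25^{2}}{- \frac{1}{21685} + 24922} = -8716 - \frac{15379 + 4 \cdot 625}{\frac{540433569}{21685}} = -8716 - \left(15379 + 2500\right) \frac{21685}{540433569} = -8716 - 17879 \cdot \frac{21685}{540433569} = -8716 - \frac{387706115}{540433569} = - \frac{4710806693519}{540433569}$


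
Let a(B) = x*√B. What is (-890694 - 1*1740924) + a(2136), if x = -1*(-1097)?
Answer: -2631618 + 2194*√534 ≈ -2.5809e+6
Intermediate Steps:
x = 1097
a(B) = 1097*√B
(-890694 - 1*1740924) + a(2136) = (-890694 - 1*1740924) + 1097*√2136 = (-890694 - 1740924) + 1097*(2*√534) = -2631618 + 2194*√534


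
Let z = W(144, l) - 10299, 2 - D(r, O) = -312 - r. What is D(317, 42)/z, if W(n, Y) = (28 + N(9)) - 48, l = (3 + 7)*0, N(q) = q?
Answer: -631/10310 ≈ -0.061203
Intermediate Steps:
D(r, O) = 314 + r (D(r, O) = 2 - (-312 - r) = 2 + (312 + r) = 314 + r)
l = 0 (l = 10*0 = 0)
W(n, Y) = -11 (W(n, Y) = (28 + 9) - 48 = 37 - 48 = -11)
z = -10310 (z = -11 - 10299 = -10310)
D(317, 42)/z = (314 + 317)/(-10310) = 631*(-1/10310) = -631/10310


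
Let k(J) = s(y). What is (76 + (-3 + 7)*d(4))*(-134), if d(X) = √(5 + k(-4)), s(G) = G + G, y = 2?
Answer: -11792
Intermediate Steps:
s(G) = 2*G
k(J) = 4 (k(J) = 2*2 = 4)
d(X) = 3 (d(X) = √(5 + 4) = √9 = 3)
(76 + (-3 + 7)*d(4))*(-134) = (76 + (-3 + 7)*3)*(-134) = (76 + 4*3)*(-134) = (76 + 12)*(-134) = 88*(-134) = -11792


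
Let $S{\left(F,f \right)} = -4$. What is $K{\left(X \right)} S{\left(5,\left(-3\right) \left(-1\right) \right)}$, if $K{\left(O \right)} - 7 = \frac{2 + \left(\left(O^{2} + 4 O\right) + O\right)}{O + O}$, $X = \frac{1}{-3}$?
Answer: $- \frac{76}{3} \approx -25.333$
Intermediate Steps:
$X = - \frac{1}{3} \approx -0.33333$
$K{\left(O \right)} = 7 + \frac{2 + O^{2} + 5 O}{2 O}$ ($K{\left(O \right)} = 7 + \frac{2 + \left(\left(O^{2} + 4 O\right) + O\right)}{O + O} = 7 + \frac{2 + \left(O^{2} + 5 O\right)}{2 O} = 7 + \left(2 + O^{2} + 5 O\right) \frac{1}{2 O} = 7 + \frac{2 + O^{2} + 5 O}{2 O}$)
$K{\left(X \right)} S{\left(5,\left(-3\right) \left(-1\right) \right)} = \frac{2 - \frac{19 - \frac{1}{3}}{3}}{2 \left(- \frac{1}{3}\right)} \left(-4\right) = \frac{1}{2} \left(-3\right) \left(2 - \frac{56}{9}\right) \left(-4\right) = \frac{1}{2} \left(-3\right) \left(- \frac{38}{9}\right) \left(-4\right) = \frac{19}{3} \left(-4\right) = - \frac{76}{3}$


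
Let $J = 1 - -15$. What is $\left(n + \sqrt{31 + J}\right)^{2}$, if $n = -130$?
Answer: $\left(130 - \sqrt{47}\right)^{2} \approx 15165.0$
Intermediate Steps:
$J = 16$ ($J = 1 + 15 = 16$)
$\left(n + \sqrt{31 + J}\right)^{2} = \left(-130 + \sqrt{31 + 16}\right)^{2} = \left(-130 + \sqrt{47}\right)^{2}$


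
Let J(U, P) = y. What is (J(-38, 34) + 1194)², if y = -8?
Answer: 1406596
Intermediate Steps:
J(U, P) = -8
(J(-38, 34) + 1194)² = (-8 + 1194)² = 1186² = 1406596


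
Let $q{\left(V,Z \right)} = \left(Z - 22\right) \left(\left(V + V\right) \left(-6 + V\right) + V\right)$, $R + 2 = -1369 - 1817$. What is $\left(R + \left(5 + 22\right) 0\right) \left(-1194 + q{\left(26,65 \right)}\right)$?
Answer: $-142325072$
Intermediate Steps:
$R = -3188$ ($R = -2 - 3186 = -3188$)
$q{\left(V,Z \right)} = \left(-22 + Z\right) \left(V + 2 V \left(-6 + V\right)\right)$ ($q{\left(V,Z \right)} = \left(-22 + Z\right) \left(2 V \left(-6 + V\right) + V\right) = \left(-22 + Z\right) \left(V + 2 V \left(-6 + V\right)\right)$)
$\left(R + \left(5 + 22\right) 0\right) \left(-1194 + q{\left(26,65 \right)}\right) = \left(-3188 + \left(5 + 22\right) 0\right) \left(-1194 + 26 \left(242 - 1144 - 715 + 2 \cdot 26 \cdot 65\right)\right) = \left(-3188 + 27 \cdot 0\right) \left(-1194 + 26 \left(242 - 1144 - 715 + 3380\right)\right) = \left(-3188 + 0\right) \left(-1194 + 26 \cdot 1763\right) = - 3188 \left(-1194 + 45838\right) = \left(-3188\right) 44644 = -142325072$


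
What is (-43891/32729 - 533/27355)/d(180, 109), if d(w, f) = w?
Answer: -609041431/80577161550 ≈ -0.0075585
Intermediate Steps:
(-43891/32729 - 533/27355)/d(180, 109) = (-43891/32729 - 533/27355)/180 = (-43891*1/32729 - 533*1/27355)*(1/180) = (-43891/32729 - 533/27355)*(1/180) = -1218082862/895301795*1/180 = -609041431/80577161550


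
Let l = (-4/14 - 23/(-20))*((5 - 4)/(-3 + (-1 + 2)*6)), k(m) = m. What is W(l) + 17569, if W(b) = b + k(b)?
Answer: 3689611/210 ≈ 17570.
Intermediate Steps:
l = 121/420 (l = (-4*1/14 - 23*(-1/20))*(1/(-3 + 1*6)) = (-2/7 + 23/20)*(1/(-3 + 6)) = 121*(1/3)/140 = 121*(1*(⅓))/140 = (121/140)*(⅓) = 121/420 ≈ 0.28810)
W(b) = 2*b (W(b) = b + b = 2*b)
W(l) + 17569 = 2*(121/420) + 17569 = 121/210 + 17569 = 3689611/210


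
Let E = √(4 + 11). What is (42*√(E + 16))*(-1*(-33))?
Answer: 1386*√(16 + √15) ≈ 6178.7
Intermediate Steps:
E = √15 ≈ 3.8730
(42*√(E + 16))*(-1*(-33)) = (42*√(√15 + 16))*(-1*(-33)) = (42*√(16 + √15))*33 = 1386*√(16 + √15)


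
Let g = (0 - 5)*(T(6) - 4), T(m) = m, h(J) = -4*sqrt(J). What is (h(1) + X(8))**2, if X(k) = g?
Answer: 196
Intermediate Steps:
g = -10 (g = (0 - 5)*(6 - 4) = -5*2 = -10)
X(k) = -10
(h(1) + X(8))**2 = (-4*sqrt(1) - 10)**2 = (-4*1 - 10)**2 = (-4 - 10)**2 = (-14)**2 = 196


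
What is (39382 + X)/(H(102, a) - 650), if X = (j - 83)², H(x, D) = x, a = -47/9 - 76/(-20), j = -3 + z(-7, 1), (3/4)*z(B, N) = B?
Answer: -218117/2466 ≈ -88.450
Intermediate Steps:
z(B, N) = 4*B/3
j = -37/3 (j = -3 + (4/3)*(-7) = -3 - 28/3 = -37/3 ≈ -12.333)
a = -64/45 (a = -47*⅑ - 76*(-1/20) = -47/9 + 19/5 = -64/45 ≈ -1.4222)
X = 81796/9 (X = (-37/3 - 83)² = (-286/3)² = 81796/9 ≈ 9088.4)
(39382 + X)/(H(102, a) - 650) = (39382 + 81796/9)/(102 - 650) = (436234/9)/(-548) = (436234/9)*(-1/548) = -218117/2466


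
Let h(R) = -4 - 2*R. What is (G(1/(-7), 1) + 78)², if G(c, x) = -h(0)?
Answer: 6724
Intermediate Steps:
G(c, x) = 4 (G(c, x) = -(-4 - 2*0) = -(-4 + 0) = -1*(-4) = 4)
(G(1/(-7), 1) + 78)² = (4 + 78)² = 82² = 6724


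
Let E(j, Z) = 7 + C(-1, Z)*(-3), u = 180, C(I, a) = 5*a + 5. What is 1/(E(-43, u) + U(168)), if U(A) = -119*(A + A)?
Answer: -1/42692 ≈ -2.3424e-5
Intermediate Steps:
C(I, a) = 5 + 5*a
U(A) = -238*A
E(j, Z) = -8 - 15*Z (E(j, Z) = 7 + (5 + 5*Z)*(-3) = 7 + (-15 - 15*Z) = -8 - 15*Z)
1/(E(-43, u) + U(168)) = 1/((-8 - 15*180) - 238*168) = 1/((-8 - 2700) - 39984) = 1/(-2708 - 39984) = 1/(-42692) = -1/42692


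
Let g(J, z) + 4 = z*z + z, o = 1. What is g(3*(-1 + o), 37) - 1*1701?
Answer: -299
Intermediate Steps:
g(J, z) = -4 + z + z**2 (g(J, z) = -4 + (z*z + z) = -4 + (z**2 + z) = -4 + (z + z**2) = -4 + z + z**2)
g(3*(-1 + o), 37) - 1*1701 = (-4 + 37 + 37**2) - 1*1701 = (-4 + 37 + 1369) - 1701 = 1402 - 1701 = -299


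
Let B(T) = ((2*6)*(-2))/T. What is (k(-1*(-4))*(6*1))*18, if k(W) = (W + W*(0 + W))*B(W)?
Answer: -12960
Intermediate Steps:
B(T) = -24/T (B(T) = (12*(-2))/T = -24/T)
k(W) = -24*(W + W**2)/W (k(W) = (W + W*(0 + W))*(-24/W) = (W + W*W)*(-24/W) = (W + W**2)*(-24/W) = -24*(W + W**2)/W)
(k(-1*(-4))*(6*1))*18 = ((-24 - (-24)*(-4))*(6*1))*18 = ((-24 - 24*4)*6)*18 = ((-24 - 96)*6)*18 = -120*6*18 = -720*18 = -12960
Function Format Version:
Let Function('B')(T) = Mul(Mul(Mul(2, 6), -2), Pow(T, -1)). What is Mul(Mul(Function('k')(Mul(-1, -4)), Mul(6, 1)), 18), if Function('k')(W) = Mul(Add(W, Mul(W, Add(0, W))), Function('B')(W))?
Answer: -12960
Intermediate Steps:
Function('B')(T) = Mul(-24, Pow(T, -1)) (Function('B')(T) = Mul(Mul(12, -2), Pow(T, -1)) = Mul(-24, Pow(T, -1)))
Function('k')(W) = Mul(-24, Pow(W, -1), Add(W, Pow(W, 2))) (Function('k')(W) = Mul(Add(W, Mul(W, Add(0, W))), Mul(-24, Pow(W, -1))) = Mul(Add(W, Mul(W, W)), Mul(-24, Pow(W, -1))) = Mul(Add(W, Pow(W, 2)), Mul(-24, Pow(W, -1))) = Mul(-24, Pow(W, -1), Add(W, Pow(W, 2))))
Mul(Mul(Function('k')(Mul(-1, -4)), Mul(6, 1)), 18) = Mul(Mul(Add(-24, Mul(-24, Mul(-1, -4))), Mul(6, 1)), 18) = Mul(Mul(Add(-24, Mul(-24, 4)), 6), 18) = Mul(Mul(Add(-24, -96), 6), 18) = Mul(Mul(-120, 6), 18) = Mul(-720, 18) = -12960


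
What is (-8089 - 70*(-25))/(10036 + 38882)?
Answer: -2113/16306 ≈ -0.12958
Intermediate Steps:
(-8089 - 70*(-25))/(10036 + 38882) = (-8089 + 1750)/48918 = -6339*1/48918 = -2113/16306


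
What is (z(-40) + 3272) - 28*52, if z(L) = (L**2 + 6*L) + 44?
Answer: 3220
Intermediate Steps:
z(L) = 44 + L**2 + 6*L
(z(-40) + 3272) - 28*52 = ((44 + (-40)**2 + 6*(-40)) + 3272) - 28*52 = ((44 + 1600 - 240) + 3272) - 1456 = (1404 + 3272) - 1456 = 4676 - 1456 = 3220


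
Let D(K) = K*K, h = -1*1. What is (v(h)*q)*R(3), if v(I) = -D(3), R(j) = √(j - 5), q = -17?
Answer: 153*I*√2 ≈ 216.37*I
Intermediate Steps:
R(j) = √(-5 + j)
h = -1
D(K) = K²
v(I) = -9 (v(I) = -1*3² = -1*9 = -9)
(v(h)*q)*R(3) = (-9*(-17))*√(-5 + 3) = 153*√(-2) = 153*(I*√2) = 153*I*√2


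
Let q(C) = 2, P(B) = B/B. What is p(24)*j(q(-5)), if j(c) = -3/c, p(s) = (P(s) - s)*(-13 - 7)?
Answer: -690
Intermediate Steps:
P(B) = 1
p(s) = -20 + 20*s (p(s) = (1 - s)*(-13 - 7) = (1 - s)*(-20) = -20 + 20*s)
p(24)*j(q(-5)) = (-20 + 20*24)*(-3/2) = (-20 + 480)*(-3*1/2) = 460*(-3/2) = -690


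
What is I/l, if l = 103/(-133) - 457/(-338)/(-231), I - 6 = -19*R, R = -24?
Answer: -685368684/1157545 ≈ -592.09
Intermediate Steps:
I = 462 (I = 6 - 19*(-24) = 6 + 456 = 462)
l = -1157545/1483482 (l = 103*(-1/133) - 457*(-1/338)*(-1/231) = -103/133 + (457/338)*(-1/231) = -103/133 - 457/78078 = -1157545/1483482 ≈ -0.78029)
I/l = 462/(-1157545/1483482) = 462*(-1483482/1157545) = -685368684/1157545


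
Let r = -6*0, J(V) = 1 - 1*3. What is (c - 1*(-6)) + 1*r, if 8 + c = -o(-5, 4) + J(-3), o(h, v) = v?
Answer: -8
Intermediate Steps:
J(V) = -2 (J(V) = 1 - 3 = -2)
r = 0
c = -14 (c = -8 + (-1*4 - 2) = -8 + (-4 - 2) = -8 - 6 = -14)
(c - 1*(-6)) + 1*r = (-14 - 1*(-6)) + 1*0 = (-14 + 6) + 0 = -8 + 0 = -8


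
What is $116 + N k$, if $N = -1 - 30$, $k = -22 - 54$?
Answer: $2472$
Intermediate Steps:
$k = -76$ ($k = -22 - 54 = -76$)
$N = -31$ ($N = -1 - 30 = -31$)
$116 + N k = 116 - -2356 = 116 + 2356 = 2472$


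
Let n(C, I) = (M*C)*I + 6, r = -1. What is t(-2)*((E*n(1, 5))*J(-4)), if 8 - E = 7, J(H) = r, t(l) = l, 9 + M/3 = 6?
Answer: -78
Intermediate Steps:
M = -9 (M = -27 + 3*6 = -27 + 18 = -9)
n(C, I) = 6 - 9*C*I (n(C, I) = (-9*C)*I + 6 = -9*C*I + 6 = 6 - 9*C*I)
J(H) = -1
E = 1 (E = 8 - 1*7 = 8 - 7 = 1)
t(-2)*((E*n(1, 5))*J(-4)) = -2*1*(6 - 9*1*5)*(-1) = -2*1*(6 - 45)*(-1) = -2*1*(-39)*(-1) = -(-78)*(-1) = -2*39 = -78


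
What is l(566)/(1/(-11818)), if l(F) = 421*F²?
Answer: -1593892194568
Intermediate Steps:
l(566)/(1/(-11818)) = (421*566²)/(1/(-11818)) = (421*320356)/(-1/11818) = 134869876*(-11818) = -1593892194568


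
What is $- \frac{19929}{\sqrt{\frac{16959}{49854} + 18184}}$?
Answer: $- \frac{19929 \sqrt{5021749631570}}{302187365} \approx -147.79$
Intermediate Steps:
$- \frac{19929}{\sqrt{\frac{16959}{49854} + 18184}} = - \frac{19929}{\sqrt{16959 \cdot \frac{1}{49854} + 18184}} = - \frac{19929}{\sqrt{\frac{5653}{16618} + 18184}} = - \frac{19929}{\sqrt{\frac{302187365}{16618}}} = - \frac{19929}{\frac{1}{16618} \sqrt{5021749631570}} = - 19929 \frac{\sqrt{5021749631570}}{302187365} = - \frac{19929 \sqrt{5021749631570}}{302187365}$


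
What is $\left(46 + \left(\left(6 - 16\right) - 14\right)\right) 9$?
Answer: $198$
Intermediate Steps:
$\left(46 + \left(\left(6 - 16\right) - 14\right)\right) 9 = \left(46 - 24\right) 9 = 22 \cdot 9 = 198$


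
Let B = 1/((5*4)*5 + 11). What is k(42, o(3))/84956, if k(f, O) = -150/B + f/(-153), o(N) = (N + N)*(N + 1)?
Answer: -212291/1083189 ≈ -0.19599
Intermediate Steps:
B = 1/111 (B = 1/(20*5 + 11) = 1/(100 + 11) = 1/111 ≈ 0.0090090)
o(N) = 2*N*(1 + N) (o(N) = (2*N)*(1 + N) = 2*N*(1 + N))
k(f, O) = -16650 - f/153 (k(f, O) = -150/1/111 + f/(-153) = -150*111 + f*(-1/153) = -16650 - f/153)
k(42, o(3))/84956 = (-16650 - 1/153*42)/84956 = (-16650 - 14/51)*(1/84956) = -849164/51*1/84956 = -212291/1083189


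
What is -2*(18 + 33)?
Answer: -102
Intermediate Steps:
-2*(18 + 33) = -2*51 = -102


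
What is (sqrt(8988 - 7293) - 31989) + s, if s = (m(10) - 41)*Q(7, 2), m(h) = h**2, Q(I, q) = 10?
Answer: -31399 + sqrt(1695) ≈ -31358.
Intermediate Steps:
s = 590 (s = (10**2 - 41)*10 = (100 - 41)*10 = 59*10 = 590)
(sqrt(8988 - 7293) - 31989) + s = (sqrt(8988 - 7293) - 31989) + 590 = (sqrt(1695) - 31989) + 590 = (-31989 + sqrt(1695)) + 590 = -31399 + sqrt(1695)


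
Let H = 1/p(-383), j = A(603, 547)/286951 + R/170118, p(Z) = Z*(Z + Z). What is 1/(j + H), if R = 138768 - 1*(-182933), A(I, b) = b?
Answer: 3580350656074101/6777445799502421 ≈ 0.52827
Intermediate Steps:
p(Z) = 2*Z² (p(Z) = Z*(2*Z) = 2*Z²)
R = 321701 (R = 138768 + 182933 = 321701)
j = 92405478197/48815530218 (j = 547/286951 + 321701/170118 = 92405478197/48815530218 ≈ 1.8930)
H = 1/293378 (H = 1/(2*(-383)²) = 1/(2*146689) = 1/293378 ≈ 3.4086e-6)
1/(j + H) = 1/(92405478197/48815530218 + 1/293378) = 1/(6777445799502421/3580350656074101) = 3580350656074101/6777445799502421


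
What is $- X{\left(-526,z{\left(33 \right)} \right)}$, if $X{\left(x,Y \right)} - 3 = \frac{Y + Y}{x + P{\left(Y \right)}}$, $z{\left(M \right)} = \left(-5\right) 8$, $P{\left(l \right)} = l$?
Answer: $- \frac{889}{283} \approx -3.1413$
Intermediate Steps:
$z{\left(M \right)} = -40$
$X{\left(x,Y \right)} = 3 + \frac{2 Y}{Y + x}$ ($X{\left(x,Y \right)} = 3 + \frac{Y + Y}{x + Y} = 3 + \frac{2 Y}{Y + x}$)
$- X{\left(-526,z{\left(33 \right)} \right)} = - \frac{3 \left(-526\right) + 5 \left(-40\right)}{-40 - 526} = - \frac{-1578 - 200}{-566} = - \frac{\left(-1\right) \left(-1778\right)}{566} = \left(-1\right) \frac{889}{283} = - \frac{889}{283}$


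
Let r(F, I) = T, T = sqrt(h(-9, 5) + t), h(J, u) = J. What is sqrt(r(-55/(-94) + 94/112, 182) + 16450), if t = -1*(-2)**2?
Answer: sqrt(16450 + I*sqrt(13)) ≈ 128.26 + 0.014*I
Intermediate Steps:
t = -4 (t = -1*4 = -4)
T = I*sqrt(13) (T = sqrt(-9 - 4) = sqrt(-13) = I*sqrt(13) ≈ 3.6056*I)
r(F, I) = I*sqrt(13)
sqrt(r(-55/(-94) + 94/112, 182) + 16450) = sqrt(I*sqrt(13) + 16450) = sqrt(16450 + I*sqrt(13))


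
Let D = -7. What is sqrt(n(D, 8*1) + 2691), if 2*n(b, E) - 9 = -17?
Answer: sqrt(2687) ≈ 51.836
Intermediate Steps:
n(b, E) = -4 (n(b, E) = 9/2 + (1/2)*(-17) = 9/2 - 17/2 = -4)
sqrt(n(D, 8*1) + 2691) = sqrt(-4 + 2691) = sqrt(2687)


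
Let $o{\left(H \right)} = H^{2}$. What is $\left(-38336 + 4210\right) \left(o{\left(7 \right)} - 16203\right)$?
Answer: $551271404$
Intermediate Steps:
$\left(-38336 + 4210\right) \left(o{\left(7 \right)} - 16203\right) = \left(-38336 + 4210\right) \left(7^{2} - 16203\right) = - 34126 \left(49 - 16203\right) = \left(-34126\right) \left(-16154\right) = 551271404$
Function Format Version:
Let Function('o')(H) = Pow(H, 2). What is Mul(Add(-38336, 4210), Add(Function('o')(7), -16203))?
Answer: 551271404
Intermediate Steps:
Mul(Add(-38336, 4210), Add(Function('o')(7), -16203)) = Mul(Add(-38336, 4210), Add(Pow(7, 2), -16203)) = Mul(-34126, Add(49, -16203)) = Mul(-34126, -16154) = 551271404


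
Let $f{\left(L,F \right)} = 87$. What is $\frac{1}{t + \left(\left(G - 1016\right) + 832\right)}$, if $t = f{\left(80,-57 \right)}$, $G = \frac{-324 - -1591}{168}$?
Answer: $- \frac{24}{2147} \approx -0.011178$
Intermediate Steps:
$G = \frac{181}{24}$ ($G = \left(-324 + 1591\right) \frac{1}{168} = 1267 \cdot \frac{1}{168} = \frac{181}{24} \approx 7.5417$)
$t = 87$
$\frac{1}{t + \left(\left(G - 1016\right) + 832\right)} = \frac{1}{87 + \left(\left(\frac{181}{24} - 1016\right) + 832\right)} = \frac{1}{87 + \left(- \frac{24203}{24} + 832\right)} = \frac{1}{87 - \frac{4235}{24}} = \frac{1}{- \frac{2147}{24}} = - \frac{24}{2147}$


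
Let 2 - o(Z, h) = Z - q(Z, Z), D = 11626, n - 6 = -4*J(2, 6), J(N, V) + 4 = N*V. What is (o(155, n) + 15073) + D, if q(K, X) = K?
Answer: 26701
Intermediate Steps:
J(N, V) = -4 + N*V
n = -26 (n = 6 - 4*(-4 + 2*6) = 6 - 4*(-4 + 12) = 6 - 4*8 = 6 - 32 = -26)
o(Z, h) = 2 (o(Z, h) = 2 - (Z - Z) = 2 - 1*0 = 2 + 0 = 2)
(o(155, n) + 15073) + D = (2 + 15073) + 11626 = 15075 + 11626 = 26701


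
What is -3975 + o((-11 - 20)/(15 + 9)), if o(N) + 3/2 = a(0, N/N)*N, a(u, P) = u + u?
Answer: -7953/2 ≈ -3976.5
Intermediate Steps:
a(u, P) = 2*u
o(N) = -3/2 (o(N) = -3/2 + (2*0)*N = -3/2 + 0*N = -3/2 + 0 = -3/2)
-3975 + o((-11 - 20)/(15 + 9)) = -3975 - 3/2 = -7953/2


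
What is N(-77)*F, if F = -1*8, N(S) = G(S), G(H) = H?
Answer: 616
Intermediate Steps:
N(S) = S
F = -8
N(-77)*F = -77*(-8) = 616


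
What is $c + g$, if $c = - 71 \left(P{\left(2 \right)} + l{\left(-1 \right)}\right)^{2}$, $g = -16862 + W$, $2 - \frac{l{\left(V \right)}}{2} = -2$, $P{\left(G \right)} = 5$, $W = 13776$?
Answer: $-15085$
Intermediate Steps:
$l{\left(V \right)} = 8$ ($l{\left(V \right)} = 4 - -4 = 4 + 4 = 8$)
$g = -3086$ ($g = -16862 + 13776 = -3086$)
$c = -11999$ ($c = - 71 \left(5 + 8\right)^{2} = - 71 \cdot 13^{2} = \left(-71\right) 169 = -11999$)
$c + g = -11999 - 3086 = -15085$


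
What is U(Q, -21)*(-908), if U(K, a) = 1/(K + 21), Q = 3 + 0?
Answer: -227/6 ≈ -37.833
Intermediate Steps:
Q = 3
U(K, a) = 1/(21 + K)
U(Q, -21)*(-908) = -908/(21 + 3) = -908/24 = (1/24)*(-908) = -227/6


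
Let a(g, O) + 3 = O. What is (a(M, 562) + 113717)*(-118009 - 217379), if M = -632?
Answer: -38326799088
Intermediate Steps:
a(g, O) = -3 + O
(a(M, 562) + 113717)*(-118009 - 217379) = ((-3 + 562) + 113717)*(-118009 - 217379) = (559 + 113717)*(-335388) = 114276*(-335388) = -38326799088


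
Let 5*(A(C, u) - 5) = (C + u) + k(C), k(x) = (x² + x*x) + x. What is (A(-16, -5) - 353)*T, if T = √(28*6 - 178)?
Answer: -253*I*√10 ≈ -800.06*I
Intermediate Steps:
k(x) = x + 2*x² (k(x) = (x² + x²) + x = 2*x² + x = x + 2*x²)
A(C, u) = 5 + C/5 + u/5 + C*(1 + 2*C)/5 (A(C, u) = 5 + ((C + u) + C*(1 + 2*C))/5 = 5 + (C + u + C*(1 + 2*C))/5 = 5 + (C/5 + u/5 + C*(1 + 2*C)/5) = 5 + C/5 + u/5 + C*(1 + 2*C)/5)
T = I*√10 (T = √(168 - 178) = √(-10) = I*√10 ≈ 3.1623*I)
(A(-16, -5) - 353)*T = ((5 + (⅕)*(-16) + (⅕)*(-5) + (⅕)*(-16)*(1 + 2*(-16))) - 353)*(I*√10) = ((5 - 16/5 - 1 + (⅕)*(-16)*(1 - 32)) - 353)*(I*√10) = ((5 - 16/5 - 1 + (⅕)*(-16)*(-31)) - 353)*(I*√10) = ((5 - 16/5 - 1 + 496/5) - 353)*(I*√10) = (100 - 353)*(I*√10) = -253*I*√10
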